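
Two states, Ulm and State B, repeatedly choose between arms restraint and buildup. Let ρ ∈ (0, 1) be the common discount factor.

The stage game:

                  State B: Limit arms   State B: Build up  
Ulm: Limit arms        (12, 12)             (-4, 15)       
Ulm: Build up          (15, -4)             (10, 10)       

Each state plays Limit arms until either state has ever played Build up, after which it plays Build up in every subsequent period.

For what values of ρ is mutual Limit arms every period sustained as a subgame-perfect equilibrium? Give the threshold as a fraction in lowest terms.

12/(1−ρ) ≥ 15 + 10ρ/(1−ρ)
12 ≥ 15 − 5ρ
ρ ≥ 3/5.

3/5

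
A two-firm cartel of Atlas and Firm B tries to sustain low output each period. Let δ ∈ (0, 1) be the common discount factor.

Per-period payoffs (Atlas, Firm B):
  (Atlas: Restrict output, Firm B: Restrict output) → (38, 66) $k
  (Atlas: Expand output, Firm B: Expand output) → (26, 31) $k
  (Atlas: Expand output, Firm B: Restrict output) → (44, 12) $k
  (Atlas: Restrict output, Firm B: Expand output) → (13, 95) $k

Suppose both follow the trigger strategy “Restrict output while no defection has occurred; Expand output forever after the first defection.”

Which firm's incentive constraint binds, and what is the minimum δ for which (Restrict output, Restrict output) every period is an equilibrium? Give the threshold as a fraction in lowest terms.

Firm B; δ ≥ 29/64

Atlas: cooperation gives 38 each period; deviation gives 44 once then 26 forever.
  38/(1−δ) ≥ 44 + 26δ/(1−δ) ⇒ δ ≥ 6/18 = 1/3.
Firm B: cooperation gives 66 each period; deviation gives 95 once then 31 forever.
  δ ≥ 29/64.
Both must hold, so the binding constraint is Firm B's: δ ≥ 29/64.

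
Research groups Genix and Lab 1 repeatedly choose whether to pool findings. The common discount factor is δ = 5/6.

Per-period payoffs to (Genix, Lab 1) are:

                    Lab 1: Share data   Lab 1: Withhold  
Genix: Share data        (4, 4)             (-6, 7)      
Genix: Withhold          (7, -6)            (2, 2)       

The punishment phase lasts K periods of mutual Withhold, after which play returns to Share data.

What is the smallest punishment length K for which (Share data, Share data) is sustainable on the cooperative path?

IC: δ(1−δ^K)/(1−δ) ≥ (7−4)/(4−2) = 3/2.
With δ = 5/6: need 1 − δ^K ≥ 3/2·(1−5/6)/(5/6), i.e. δ^K ≤ 0.7000.
Since (5/6)^1 = 0.8333 and (5/6)^2 = 0.6944, the smallest such K is 2.

2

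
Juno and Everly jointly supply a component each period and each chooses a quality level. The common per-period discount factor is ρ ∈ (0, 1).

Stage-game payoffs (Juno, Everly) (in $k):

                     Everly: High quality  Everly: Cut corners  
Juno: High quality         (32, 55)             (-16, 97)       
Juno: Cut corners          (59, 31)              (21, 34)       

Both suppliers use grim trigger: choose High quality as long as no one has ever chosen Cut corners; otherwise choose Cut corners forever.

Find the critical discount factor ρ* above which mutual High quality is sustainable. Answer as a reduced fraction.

Juno's threshold: (59−32)/(59−21) = 27/38.
Everly's threshold: (97−55)/(97−34) = 2/3.
27/38 > 2/3, so Juno binds and ρ* = 27/38.

27/38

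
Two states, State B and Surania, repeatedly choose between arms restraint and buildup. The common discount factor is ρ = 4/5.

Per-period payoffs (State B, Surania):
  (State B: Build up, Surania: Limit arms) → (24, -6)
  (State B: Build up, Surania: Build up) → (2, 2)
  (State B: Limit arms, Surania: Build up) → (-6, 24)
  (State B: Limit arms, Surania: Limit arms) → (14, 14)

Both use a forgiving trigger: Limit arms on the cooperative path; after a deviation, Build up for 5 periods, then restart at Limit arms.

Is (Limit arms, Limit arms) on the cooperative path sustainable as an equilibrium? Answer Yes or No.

Yes

A one-shot deviation gives 24 now, then 2 for 5 periods, then back to 14.
Gain from deviating: (24−14) today; loss: (14−2) in each of the next 5 periods.
No-deviation condition: (14−2)(ρ+…+ρ^5) ≥ 24−14, i.e. ρ+…+ρ^5 ≥ 5/6.
At ρ = 4/5: ρ+…+ρ^5 = 2.6893 ≥ 0.8333.
So cooperation is sustainable.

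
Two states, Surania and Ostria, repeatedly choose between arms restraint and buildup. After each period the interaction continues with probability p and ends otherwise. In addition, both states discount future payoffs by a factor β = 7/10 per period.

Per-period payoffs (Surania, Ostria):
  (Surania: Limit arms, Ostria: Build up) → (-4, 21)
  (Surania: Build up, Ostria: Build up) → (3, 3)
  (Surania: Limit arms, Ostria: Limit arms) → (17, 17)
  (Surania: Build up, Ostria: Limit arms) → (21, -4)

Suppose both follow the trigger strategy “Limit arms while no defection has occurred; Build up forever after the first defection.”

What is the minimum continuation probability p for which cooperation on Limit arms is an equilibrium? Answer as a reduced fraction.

20/63

Expected continuation weight on next period's payoff is β·p = 7/10·p, which plays the role of the discount factor.
Cooperation requires 7/10·p ≥ (21−17)/(21−3) = 2/9, hence p ≥ 20/63.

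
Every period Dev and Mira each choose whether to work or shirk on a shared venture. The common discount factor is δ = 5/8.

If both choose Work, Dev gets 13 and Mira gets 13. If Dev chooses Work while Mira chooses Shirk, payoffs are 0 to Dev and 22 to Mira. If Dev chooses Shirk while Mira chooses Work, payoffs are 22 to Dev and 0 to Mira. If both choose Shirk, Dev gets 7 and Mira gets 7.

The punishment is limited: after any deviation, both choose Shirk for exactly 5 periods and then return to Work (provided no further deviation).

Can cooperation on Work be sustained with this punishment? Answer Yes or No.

Yes

IC: δ+…+δ^5 ≥ (22−13)/(13−7) = 3/2.
At δ = 5/8: partial sum = 1.5077 ≥ 1.5000. Cooperation sustainable.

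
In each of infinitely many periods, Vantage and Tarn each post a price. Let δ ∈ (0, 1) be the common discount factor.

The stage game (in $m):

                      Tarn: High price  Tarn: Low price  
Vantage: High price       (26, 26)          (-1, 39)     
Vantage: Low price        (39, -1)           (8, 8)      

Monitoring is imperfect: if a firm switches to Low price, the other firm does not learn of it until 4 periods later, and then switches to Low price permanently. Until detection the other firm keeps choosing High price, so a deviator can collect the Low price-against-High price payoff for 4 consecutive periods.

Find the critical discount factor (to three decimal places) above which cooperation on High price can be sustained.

Deviating for the 4 undetected periods gains 39−26 = 13 per period over cooperation, then loses 26−8 = 18 per period forever once punishment starts.
Gain: 13(1 + δ + … + δ^3); loss: 18·δ^4/(1−δ).
No profitable deviation ⇔ 13(1−δ^4) ≤ 18·δ^4, i.e. δ^4 ≥ 13/(13+18) = 13/31.
Hence δ ≥ (13/31)^(1/4) ≈ 0.805.

0.805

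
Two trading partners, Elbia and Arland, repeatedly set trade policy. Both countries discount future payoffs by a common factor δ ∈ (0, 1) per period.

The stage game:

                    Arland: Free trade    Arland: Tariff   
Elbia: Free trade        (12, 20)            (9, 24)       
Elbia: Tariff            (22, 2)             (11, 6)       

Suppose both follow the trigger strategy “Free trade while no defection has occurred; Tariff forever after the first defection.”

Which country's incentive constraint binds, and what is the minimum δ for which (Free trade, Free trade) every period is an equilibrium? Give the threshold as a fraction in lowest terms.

Elbia: cooperation gives 12 each period; deviation gives 22 once then 11 forever.
  12/(1−δ) ≥ 22 + 11δ/(1−δ) ⇒ δ ≥ 10/11.
Arland: cooperation gives 20 each period; deviation gives 24 once then 6 forever.
  δ ≥ 4/18 = 2/9.
Both must hold, so the binding constraint is Elbia's: δ ≥ 10/11.

Elbia; δ ≥ 10/11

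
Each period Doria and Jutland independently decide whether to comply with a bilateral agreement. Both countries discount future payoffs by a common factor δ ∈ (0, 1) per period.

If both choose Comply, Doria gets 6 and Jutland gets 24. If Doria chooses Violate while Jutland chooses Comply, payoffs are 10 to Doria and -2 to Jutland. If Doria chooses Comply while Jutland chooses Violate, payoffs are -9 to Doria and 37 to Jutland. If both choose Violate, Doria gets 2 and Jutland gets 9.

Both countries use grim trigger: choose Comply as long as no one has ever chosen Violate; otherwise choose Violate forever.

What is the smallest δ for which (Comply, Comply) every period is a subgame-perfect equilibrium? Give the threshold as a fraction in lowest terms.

1/2

For Doria: deviation gain 10−6 = 4, per-period punishment loss 6−2 = 4. IC gives δ ≥ 4/8 = 1/2.
For Jutland: gain 13, loss 15 per period, so δ ≥ 13/28.
The tighter constraint is Doria's, so cooperation needs δ ≥ 1/2.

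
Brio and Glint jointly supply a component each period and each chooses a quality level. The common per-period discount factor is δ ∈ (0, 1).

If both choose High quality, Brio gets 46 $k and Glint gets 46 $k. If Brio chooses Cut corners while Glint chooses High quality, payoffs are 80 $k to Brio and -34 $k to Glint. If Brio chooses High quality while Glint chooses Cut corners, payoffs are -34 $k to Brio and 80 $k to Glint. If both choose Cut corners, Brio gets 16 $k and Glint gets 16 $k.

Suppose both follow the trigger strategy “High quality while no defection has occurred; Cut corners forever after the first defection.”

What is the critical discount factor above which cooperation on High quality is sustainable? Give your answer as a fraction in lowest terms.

17/32

Cooperation forever yields 46 each period: 46/(1−δ).
Deviating yields 80 once, then 16 forever: 80 + 16δ/(1−δ).
No profitable deviation requires 46/(1−δ) ≥ 80 + 16δ/(1−δ).
Multiplying by (1−δ): 46 ≥ 80(1−δ) + 16δ = 80 − 64δ.
So 64δ ≥ 34, i.e. δ ≥ 34/64 = 17/32.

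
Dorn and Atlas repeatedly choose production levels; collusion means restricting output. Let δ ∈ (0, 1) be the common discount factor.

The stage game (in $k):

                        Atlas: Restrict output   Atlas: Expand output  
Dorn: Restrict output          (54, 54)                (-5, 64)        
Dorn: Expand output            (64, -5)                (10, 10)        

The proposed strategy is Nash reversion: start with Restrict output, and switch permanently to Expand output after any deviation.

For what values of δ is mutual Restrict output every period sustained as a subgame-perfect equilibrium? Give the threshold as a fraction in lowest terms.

5/27

One-period gain from deviating is 64 − 54 = 10. The loss is 54 − 10 = 44 in every subsequent period, with present value 44·δ/(1−δ).
Deviation is unprofitable when 44·δ/(1−δ) ≥ 10, i.e. δ/(1−δ) ≥ 5/22.
Equivalently δ ≥ 10/(10+44) = 5/27.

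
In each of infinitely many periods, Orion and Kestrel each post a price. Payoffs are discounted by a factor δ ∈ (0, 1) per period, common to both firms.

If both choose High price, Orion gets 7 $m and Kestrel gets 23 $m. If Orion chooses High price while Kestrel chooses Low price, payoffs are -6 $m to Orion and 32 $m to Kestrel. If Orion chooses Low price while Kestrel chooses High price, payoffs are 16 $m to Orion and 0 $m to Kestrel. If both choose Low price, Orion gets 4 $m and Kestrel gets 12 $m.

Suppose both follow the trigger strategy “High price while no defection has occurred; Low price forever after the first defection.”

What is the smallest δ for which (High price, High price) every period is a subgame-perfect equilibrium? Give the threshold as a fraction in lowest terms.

Orion's threshold: (16−7)/(16−4) = 3/4.
Kestrel's threshold: (32−23)/(32−12) = 9/20.
3/4 > 9/20, so Orion binds and δ* = 3/4.

3/4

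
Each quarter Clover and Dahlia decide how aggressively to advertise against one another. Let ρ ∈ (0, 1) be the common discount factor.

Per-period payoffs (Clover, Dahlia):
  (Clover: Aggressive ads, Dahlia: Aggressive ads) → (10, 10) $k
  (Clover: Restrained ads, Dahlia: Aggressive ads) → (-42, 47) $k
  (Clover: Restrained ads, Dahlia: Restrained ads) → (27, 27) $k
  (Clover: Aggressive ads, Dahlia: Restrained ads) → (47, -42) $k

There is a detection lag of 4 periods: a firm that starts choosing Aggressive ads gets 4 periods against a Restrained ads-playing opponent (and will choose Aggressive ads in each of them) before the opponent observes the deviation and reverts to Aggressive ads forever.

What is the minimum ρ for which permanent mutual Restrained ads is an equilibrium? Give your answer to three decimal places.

0.857

The best deviation is to choose Aggressive ads for all 4 undetected periods, earning 47 each, then 10 forever once detected.
Deviation value: 47(1−ρ^4)/(1−ρ) + 10ρ^4/(1−ρ); cooperation value: 27/(1−ρ).
IC: 27 ≥ 47(1−ρ^4) + 10ρ^4 = 47 − 37ρ^4.
So ρ^4 ≥ 20/37, giving ρ ≥ (20/37)^(1/4) ≈ 0.857.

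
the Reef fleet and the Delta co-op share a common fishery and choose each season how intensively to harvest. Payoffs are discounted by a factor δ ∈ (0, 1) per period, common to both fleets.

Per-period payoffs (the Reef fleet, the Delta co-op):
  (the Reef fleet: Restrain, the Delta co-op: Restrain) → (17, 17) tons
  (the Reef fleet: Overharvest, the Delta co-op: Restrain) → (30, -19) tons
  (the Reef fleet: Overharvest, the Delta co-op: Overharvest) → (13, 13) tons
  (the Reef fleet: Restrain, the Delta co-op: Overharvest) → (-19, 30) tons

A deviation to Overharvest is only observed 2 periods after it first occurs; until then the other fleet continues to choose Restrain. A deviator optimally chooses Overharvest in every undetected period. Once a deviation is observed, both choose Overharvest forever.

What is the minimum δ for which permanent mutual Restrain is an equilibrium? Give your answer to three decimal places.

The best deviation is to choose Overharvest for all 2 undetected periods, earning 30 each, then 13 forever once detected.
Deviation value: 30(1−δ^2)/(1−δ) + 13δ^2/(1−δ); cooperation value: 17/(1−δ).
IC: 17 ≥ 30(1−δ^2) + 13δ^2 = 30 − 17δ^2.
So δ^2 ≥ 13/17, giving δ ≥ (13/17)^(1/2) ≈ 0.874.

0.874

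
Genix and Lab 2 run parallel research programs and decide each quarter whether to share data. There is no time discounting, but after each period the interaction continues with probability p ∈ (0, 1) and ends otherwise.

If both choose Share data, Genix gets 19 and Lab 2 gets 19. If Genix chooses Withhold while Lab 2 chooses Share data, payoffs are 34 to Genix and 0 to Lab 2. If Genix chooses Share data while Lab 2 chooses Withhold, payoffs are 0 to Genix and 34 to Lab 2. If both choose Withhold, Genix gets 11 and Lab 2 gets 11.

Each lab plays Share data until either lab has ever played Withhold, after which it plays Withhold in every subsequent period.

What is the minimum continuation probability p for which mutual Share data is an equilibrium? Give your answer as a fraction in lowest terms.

Expected cooperation value is 19 + p·19 + p²·19 + … = 19/(1−p); deviation gives 34 + p·11/(1−p).
19 ≥ 34(1−p) + 11p ⇒ 23p ≥ 15 ⇒ p ≥ 15/23.

15/23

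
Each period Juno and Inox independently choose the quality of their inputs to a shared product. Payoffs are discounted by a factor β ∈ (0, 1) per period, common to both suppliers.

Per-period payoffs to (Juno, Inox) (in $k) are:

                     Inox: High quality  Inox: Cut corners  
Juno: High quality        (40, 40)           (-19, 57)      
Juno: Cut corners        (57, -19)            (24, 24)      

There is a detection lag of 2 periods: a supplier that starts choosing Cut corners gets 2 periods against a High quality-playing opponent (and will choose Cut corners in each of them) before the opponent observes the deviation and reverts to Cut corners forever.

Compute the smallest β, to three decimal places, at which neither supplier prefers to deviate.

The best deviation is to choose Cut corners for all 2 undetected periods, earning 57 each, then 24 forever once detected.
Deviation value: 57(1−β^2)/(1−β) + 24β^2/(1−β); cooperation value: 40/(1−β).
IC: 40 ≥ 57(1−β^2) + 24β^2 = 57 − 33β^2.
So β^2 ≥ 17/33, giving β ≥ (17/33)^(1/2) ≈ 0.718.

0.718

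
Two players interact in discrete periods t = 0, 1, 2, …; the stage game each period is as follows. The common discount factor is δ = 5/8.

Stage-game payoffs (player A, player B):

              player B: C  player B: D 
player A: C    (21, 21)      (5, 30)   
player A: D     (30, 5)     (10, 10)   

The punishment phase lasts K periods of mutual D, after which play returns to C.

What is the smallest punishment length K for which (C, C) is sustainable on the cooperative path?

2

IC: δ(1−δ^K)/(1−δ) ≥ (30−21)/(21−10) = 9/11.
With δ = 5/8: need 1 − δ^K ≥ 9/11·(1−5/8)/(5/8), i.e. δ^K ≤ 0.5091.
Since (5/8)^1 = 0.6250 and (5/8)^2 = 0.3906, the smallest such K is 2.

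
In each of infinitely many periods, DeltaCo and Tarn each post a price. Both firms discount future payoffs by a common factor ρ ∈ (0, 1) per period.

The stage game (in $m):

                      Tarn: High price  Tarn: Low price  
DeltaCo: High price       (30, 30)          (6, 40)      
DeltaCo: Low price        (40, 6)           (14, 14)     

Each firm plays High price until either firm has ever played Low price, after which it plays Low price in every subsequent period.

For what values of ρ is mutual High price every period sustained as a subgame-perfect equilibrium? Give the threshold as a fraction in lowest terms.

5/13

Under grim trigger the critical discount factor is (T−C)/(T−P) with T = 40, C = 30, P = 14.
ρ* = (40−30)/(40−14) = 10/26 = 5/13.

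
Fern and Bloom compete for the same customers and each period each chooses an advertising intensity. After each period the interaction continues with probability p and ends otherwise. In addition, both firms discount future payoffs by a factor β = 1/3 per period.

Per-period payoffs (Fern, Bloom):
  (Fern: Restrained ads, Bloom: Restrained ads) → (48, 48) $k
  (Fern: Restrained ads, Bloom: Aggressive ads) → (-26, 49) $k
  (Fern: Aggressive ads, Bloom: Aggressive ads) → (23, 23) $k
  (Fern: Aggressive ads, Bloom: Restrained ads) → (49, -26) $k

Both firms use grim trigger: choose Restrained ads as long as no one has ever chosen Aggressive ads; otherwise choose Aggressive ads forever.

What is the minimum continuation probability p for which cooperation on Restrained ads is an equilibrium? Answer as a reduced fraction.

3/26

With continuation probability p and discount β, the effective per-period discount factor is βp.
Grim-trigger IC: βp ≥ (49−48)/(49−23) = 1/26.
So p ≥ (1/26)/(1/3) = 3/26.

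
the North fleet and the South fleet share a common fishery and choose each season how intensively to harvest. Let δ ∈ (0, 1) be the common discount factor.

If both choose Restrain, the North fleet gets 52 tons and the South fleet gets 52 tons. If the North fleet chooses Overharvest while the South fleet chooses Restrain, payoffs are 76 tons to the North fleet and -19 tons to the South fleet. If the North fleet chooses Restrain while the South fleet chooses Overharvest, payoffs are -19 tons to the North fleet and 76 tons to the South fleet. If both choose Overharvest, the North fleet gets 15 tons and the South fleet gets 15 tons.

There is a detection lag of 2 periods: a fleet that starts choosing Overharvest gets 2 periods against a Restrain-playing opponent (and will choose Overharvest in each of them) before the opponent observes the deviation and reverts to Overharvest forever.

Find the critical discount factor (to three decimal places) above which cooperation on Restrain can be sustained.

Deviating for the 2 undetected periods gains 76−52 = 24 per period over cooperation, then loses 52−15 = 37 per period forever once punishment starts.
Gain: 24(1 + δ + … + δ^1); loss: 37·δ^2/(1−δ).
No profitable deviation ⇔ 24(1−δ^2) ≤ 37·δ^2, i.e. δ^2 ≥ 24/(24+37) = 24/61.
Hence δ ≥ (24/61)^(1/2) ≈ 0.627.

0.627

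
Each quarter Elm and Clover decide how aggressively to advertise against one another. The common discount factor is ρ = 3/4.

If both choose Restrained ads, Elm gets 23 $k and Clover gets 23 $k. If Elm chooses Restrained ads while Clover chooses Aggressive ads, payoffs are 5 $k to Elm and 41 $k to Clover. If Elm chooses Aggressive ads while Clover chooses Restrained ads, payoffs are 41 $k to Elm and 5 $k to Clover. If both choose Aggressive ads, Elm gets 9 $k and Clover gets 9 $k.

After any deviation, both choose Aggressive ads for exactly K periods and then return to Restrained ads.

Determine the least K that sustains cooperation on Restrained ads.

2

IC: ρ(1−ρ^K)/(1−ρ) ≥ (41−23)/(23−9) = 9/7.
With ρ = 3/4: need 1 − ρ^K ≥ 9/7·(1−3/4)/(3/4), i.e. ρ^K ≤ 0.5714.
Since (3/4)^1 = 0.7500 and (3/4)^2 = 0.5625, the smallest such K is 2.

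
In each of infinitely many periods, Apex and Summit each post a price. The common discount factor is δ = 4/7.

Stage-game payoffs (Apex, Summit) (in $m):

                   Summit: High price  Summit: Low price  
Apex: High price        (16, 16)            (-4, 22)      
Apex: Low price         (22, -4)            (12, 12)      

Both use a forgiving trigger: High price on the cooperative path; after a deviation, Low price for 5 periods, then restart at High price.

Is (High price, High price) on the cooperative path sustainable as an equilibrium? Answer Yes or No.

IC: δ+…+δ^5 ≥ (22−16)/(16−12) = 3/2.
At δ = 4/7: partial sum = 1.2521 < 1.5000. Cooperation not sustainable.

No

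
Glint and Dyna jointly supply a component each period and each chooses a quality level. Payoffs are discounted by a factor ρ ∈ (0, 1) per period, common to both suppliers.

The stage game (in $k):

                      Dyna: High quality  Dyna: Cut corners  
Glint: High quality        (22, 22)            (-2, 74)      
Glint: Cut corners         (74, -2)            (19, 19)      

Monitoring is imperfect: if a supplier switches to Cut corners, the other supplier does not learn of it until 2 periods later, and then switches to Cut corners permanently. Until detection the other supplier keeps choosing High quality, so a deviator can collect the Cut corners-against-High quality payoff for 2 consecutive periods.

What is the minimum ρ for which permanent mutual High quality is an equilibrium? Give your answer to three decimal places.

The best deviation is to choose Cut corners for all 2 undetected periods, earning 74 each, then 19 forever once detected.
Deviation value: 74(1−ρ^2)/(1−ρ) + 19ρ^2/(1−ρ); cooperation value: 22/(1−ρ).
IC: 22 ≥ 74(1−ρ^2) + 19ρ^2 = 74 − 55ρ^2.
So ρ^2 ≥ 52/55, giving ρ ≥ (52/55)^(1/2) ≈ 0.972.

0.972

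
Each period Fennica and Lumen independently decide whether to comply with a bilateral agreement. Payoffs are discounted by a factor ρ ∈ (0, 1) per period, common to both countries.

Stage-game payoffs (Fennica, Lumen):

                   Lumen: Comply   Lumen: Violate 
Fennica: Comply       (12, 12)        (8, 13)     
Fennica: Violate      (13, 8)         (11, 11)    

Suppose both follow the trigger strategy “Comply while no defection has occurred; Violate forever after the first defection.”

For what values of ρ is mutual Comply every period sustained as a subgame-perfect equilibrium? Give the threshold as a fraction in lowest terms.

1/2

One-period gain from deviating is 13 − 12 = 1. The loss is 12 − 11 = 1 in every subsequent period, with present value 1·ρ/(1−ρ).
Deviation is unprofitable when 1·ρ/(1−ρ) ≥ 1, i.e. ρ/(1−ρ) ≥ 1.
Equivalently ρ ≥ 1/(1+1) = 1/2.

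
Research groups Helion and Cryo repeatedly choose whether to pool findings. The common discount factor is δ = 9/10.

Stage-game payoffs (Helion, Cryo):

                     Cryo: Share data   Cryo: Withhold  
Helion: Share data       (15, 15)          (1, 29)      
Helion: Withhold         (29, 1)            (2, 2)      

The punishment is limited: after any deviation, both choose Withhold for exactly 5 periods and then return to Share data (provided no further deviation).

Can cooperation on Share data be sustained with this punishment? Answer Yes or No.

IC: δ+…+δ^5 ≥ (29−15)/(15−2) = 14/13.
At δ = 9/10: partial sum = 3.6856 ≥ 1.0769. Cooperation sustainable.

Yes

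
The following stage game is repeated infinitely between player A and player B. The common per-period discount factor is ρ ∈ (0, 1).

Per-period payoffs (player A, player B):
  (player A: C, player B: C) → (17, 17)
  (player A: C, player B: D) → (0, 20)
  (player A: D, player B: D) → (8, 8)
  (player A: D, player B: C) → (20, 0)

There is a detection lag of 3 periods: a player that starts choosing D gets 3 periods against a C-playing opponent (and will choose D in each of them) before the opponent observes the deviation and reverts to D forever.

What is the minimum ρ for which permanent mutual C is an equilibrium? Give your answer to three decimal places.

A deviator earns 20 for 3 periods, then 8 forever; cooperating earns 17 forever. Multiplying the IC by (1−ρ):
17 ≥ 20(1−ρ^3) + 8ρ^3, so 12·ρ^3 ≥ 3 and ρ^3 ≥ 1/4.
ρ ≥ (1/4)^(1/3) ≈ 0.630.

0.630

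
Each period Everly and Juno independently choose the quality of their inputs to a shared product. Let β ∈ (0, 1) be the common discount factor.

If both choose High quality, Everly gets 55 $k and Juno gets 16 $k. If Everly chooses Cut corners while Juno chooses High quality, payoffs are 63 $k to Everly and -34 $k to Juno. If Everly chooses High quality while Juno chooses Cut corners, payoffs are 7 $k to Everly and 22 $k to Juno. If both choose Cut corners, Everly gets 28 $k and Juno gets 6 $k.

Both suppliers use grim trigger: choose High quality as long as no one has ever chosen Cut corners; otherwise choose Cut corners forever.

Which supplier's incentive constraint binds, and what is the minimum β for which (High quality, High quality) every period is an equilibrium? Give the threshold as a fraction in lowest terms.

Juno; β ≥ 3/8

Everly: cooperation gives 55 each period; deviation gives 63 once then 28 forever.
  55/(1−β) ≥ 63 + 28β/(1−β) ⇒ β ≥ 8/35.
Juno: cooperation gives 16 each period; deviation gives 22 once then 6 forever.
  β ≥ 6/16 = 3/8.
Both must hold, so the binding constraint is Juno's: β ≥ 3/8.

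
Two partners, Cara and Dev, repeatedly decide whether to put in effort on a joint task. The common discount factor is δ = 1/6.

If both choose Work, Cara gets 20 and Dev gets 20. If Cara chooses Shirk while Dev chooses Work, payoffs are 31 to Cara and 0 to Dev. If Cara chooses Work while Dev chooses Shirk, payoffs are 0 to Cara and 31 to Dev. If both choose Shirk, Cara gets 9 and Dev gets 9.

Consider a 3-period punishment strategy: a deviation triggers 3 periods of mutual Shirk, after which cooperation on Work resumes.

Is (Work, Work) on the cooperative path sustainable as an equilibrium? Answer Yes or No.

No

IC: δ+…+δ^3 ≥ (31−20)/(20−9) = 1.
At δ = 1/6: partial sum = 0.1991 < 1.0000. Cooperation not sustainable.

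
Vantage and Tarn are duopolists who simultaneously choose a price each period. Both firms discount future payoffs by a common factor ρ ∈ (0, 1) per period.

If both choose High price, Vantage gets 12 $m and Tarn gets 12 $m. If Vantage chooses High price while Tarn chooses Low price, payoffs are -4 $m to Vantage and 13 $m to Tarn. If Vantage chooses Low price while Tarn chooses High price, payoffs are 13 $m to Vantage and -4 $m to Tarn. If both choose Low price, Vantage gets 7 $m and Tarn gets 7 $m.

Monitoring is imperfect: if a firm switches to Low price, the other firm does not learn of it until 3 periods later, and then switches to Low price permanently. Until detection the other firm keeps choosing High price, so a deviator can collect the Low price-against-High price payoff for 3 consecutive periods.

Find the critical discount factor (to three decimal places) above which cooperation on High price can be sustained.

0.550

A deviator earns 13 for 3 periods, then 7 forever; cooperating earns 12 forever. Multiplying the IC by (1−ρ):
12 ≥ 13(1−ρ^3) + 7ρ^3, so 6·ρ^3 ≥ 1 and ρ^3 ≥ 1/6.
ρ ≥ (1/6)^(1/3) ≈ 0.550.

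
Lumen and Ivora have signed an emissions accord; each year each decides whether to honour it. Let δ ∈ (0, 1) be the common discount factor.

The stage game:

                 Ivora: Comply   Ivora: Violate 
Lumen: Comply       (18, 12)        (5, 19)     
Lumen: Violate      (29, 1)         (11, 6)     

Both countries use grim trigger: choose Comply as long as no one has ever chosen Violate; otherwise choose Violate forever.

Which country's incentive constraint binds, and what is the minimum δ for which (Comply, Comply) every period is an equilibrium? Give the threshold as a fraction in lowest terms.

Lumen; δ ≥ 11/18

Lumen's threshold: (29−18)/(29−11) = 11/18.
Ivora's threshold: (19−12)/(19−6) = 7/13.
11/18 > 7/13, so Lumen binds and δ* = 11/18.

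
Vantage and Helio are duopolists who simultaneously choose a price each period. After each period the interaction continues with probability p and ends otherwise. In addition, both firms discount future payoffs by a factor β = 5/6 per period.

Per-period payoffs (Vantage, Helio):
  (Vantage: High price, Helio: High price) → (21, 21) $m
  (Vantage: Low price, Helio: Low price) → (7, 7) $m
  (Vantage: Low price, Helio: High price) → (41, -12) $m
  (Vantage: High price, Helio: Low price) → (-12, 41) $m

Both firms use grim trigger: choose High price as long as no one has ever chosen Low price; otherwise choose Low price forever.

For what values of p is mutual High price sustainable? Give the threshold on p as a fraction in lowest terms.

Expected continuation weight on next period's payoff is β·p = 5/6·p, which plays the role of the discount factor.
Cooperation requires 5/6·p ≥ (41−21)/(41−7) = 10/17, hence p ≥ 12/17.

12/17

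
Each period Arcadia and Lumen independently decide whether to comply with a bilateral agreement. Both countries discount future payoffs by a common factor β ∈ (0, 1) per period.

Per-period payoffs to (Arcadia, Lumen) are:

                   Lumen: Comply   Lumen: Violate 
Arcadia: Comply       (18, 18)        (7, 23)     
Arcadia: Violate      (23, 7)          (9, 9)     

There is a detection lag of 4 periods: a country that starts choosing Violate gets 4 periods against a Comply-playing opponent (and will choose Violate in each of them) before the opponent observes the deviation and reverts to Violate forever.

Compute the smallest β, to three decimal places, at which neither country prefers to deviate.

0.773

The best deviation is to choose Violate for all 4 undetected periods, earning 23 each, then 9 forever once detected.
Deviation value: 23(1−β^4)/(1−β) + 9β^4/(1−β); cooperation value: 18/(1−β).
IC: 18 ≥ 23(1−β^4) + 9β^4 = 23 − 14β^4.
So β^4 ≥ 5/14, giving β ≥ (5/14)^(1/4) ≈ 0.773.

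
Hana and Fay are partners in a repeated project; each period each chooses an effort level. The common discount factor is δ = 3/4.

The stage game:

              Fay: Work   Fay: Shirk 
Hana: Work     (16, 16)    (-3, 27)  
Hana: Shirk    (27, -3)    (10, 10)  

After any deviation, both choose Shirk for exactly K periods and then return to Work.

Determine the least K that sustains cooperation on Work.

4

IC: δ(1−δ^K)/(1−δ) ≥ (27−16)/(16−10) = 11/6.
With δ = 3/4: need 1 − δ^K ≥ 11/6·(1−3/4)/(3/4), i.e. δ^K ≤ 0.3889.
Since (3/4)^3 = 0.4219 and (3/4)^4 = 0.3164, the smallest such K is 4.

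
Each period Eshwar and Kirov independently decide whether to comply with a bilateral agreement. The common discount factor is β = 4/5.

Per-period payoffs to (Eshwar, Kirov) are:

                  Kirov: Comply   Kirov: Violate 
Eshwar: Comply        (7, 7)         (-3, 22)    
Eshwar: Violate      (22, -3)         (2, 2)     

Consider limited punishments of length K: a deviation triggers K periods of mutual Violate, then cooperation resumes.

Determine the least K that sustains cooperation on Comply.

7

IC: β(1−β^K)/(1−β) ≥ (22−7)/(7−2) = 3.
With β = 4/5: need 1 − β^K ≥ 3·(1−4/5)/(4/5), i.e. β^K ≤ 0.2500.
Since (4/5)^6 = 0.2621 and (4/5)^7 = 0.2097, the smallest such K is 7.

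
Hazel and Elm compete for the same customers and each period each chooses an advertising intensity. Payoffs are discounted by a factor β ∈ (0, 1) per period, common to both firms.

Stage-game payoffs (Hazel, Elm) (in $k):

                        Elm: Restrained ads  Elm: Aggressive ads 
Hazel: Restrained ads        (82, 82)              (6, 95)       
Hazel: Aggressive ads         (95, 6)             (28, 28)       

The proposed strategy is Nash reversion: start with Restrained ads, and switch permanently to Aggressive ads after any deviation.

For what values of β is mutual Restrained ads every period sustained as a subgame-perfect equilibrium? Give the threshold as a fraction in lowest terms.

Under grim trigger the critical discount factor is (T−C)/(T−P) with T = 95, C = 82, P = 28.
β* = (95−82)/(95−28) = 13/67.

13/67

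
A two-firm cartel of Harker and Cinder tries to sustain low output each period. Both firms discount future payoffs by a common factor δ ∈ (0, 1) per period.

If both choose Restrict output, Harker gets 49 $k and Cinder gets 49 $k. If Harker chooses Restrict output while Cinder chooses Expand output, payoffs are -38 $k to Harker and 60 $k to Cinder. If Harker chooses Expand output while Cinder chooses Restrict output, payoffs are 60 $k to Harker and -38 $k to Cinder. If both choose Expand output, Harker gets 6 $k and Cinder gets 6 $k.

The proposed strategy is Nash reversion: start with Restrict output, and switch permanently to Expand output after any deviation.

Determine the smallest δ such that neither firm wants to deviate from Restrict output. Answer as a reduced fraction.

11/54

Under grim trigger the critical discount factor is (T−C)/(T−P) with T = 60, C = 49, P = 6.
δ* = (60−49)/(60−6) = 11/54.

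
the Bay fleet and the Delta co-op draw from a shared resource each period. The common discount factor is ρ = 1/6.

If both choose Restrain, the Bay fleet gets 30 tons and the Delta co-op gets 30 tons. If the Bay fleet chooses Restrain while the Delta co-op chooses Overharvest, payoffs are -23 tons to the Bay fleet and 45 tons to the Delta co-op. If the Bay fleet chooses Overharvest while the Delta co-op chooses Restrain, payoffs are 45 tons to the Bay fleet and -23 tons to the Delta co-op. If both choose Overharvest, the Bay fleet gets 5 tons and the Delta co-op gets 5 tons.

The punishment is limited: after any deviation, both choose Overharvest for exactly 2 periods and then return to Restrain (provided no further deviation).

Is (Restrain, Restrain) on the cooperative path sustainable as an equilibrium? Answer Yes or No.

Comparing payoff streams over the 3 periods until play realigns: cooperate → 30(1+ρ+…+ρ^2); deviate → 45 + 5(ρ+…+ρ^2).
Cooperation is sustained iff (30−5)(ρ+…+ρ^2) ≥ 45−30.
ρ+…+ρ^2 = 1/6·(1−(1/6)^2)/(1−1/6) = 0.1944, and (45−30)/(30−5) = 0.6000.
0.1944 < 0.6000, so cooperation is not sustainable.

No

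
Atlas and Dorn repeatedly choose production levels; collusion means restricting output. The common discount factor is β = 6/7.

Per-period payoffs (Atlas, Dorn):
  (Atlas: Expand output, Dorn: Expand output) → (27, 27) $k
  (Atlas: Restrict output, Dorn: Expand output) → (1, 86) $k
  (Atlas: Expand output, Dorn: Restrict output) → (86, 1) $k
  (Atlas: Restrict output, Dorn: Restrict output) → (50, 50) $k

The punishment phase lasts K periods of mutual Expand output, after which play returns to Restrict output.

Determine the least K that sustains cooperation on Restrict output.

IC: β(1−β^K)/(1−β) ≥ (86−50)/(50−27) = 36/23.
With β = 6/7: need 1 − β^K ≥ 36/23·(1−6/7)/(6/7), i.e. β^K ≤ 0.7391.
Since (6/7)^1 = 0.8571 and (6/7)^2 = 0.7347, the smallest such K is 2.

2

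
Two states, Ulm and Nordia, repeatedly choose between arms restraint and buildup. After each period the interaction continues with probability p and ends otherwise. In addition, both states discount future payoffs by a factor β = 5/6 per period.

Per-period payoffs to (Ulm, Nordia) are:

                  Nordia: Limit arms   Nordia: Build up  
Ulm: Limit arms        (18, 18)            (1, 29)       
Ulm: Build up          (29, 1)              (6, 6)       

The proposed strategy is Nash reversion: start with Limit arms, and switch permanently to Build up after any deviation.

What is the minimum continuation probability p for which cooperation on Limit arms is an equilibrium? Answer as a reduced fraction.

Expected continuation weight on next period's payoff is β·p = 5/6·p, which plays the role of the discount factor.
Cooperation requires 5/6·p ≥ (29−18)/(29−6) = 11/23, hence p ≥ 66/115.

66/115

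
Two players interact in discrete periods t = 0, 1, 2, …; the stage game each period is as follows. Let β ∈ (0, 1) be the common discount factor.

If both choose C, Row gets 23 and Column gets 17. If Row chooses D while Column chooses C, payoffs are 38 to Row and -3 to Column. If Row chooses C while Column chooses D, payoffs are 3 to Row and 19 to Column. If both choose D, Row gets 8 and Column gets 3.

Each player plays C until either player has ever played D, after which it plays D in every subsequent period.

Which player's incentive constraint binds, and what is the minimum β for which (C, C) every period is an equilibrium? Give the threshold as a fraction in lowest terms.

For Row: deviation gain 38−23 = 15, per-period punishment loss 23−8 = 15. IC gives β ≥ 15/30 = 1/2.
For Column: gain 2, loss 14 per period, so β ≥ 2/16 = 1/8.
The tighter constraint is Row's, so cooperation needs β ≥ 1/2.

Row; β ≥ 1/2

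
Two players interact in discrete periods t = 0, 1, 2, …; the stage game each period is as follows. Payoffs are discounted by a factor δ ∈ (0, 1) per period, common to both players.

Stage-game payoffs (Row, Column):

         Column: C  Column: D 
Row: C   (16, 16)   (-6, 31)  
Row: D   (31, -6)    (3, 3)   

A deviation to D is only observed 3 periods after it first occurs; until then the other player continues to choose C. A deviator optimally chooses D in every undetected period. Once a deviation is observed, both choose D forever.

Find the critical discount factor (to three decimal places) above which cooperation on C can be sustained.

The best deviation is to choose D for all 3 undetected periods, earning 31 each, then 3 forever once detected.
Deviation value: 31(1−δ^3)/(1−δ) + 3δ^3/(1−δ); cooperation value: 16/(1−δ).
IC: 16 ≥ 31(1−δ^3) + 3δ^3 = 31 − 28δ^3.
So δ^3 ≥ 15/28, giving δ ≥ (15/28)^(1/3) ≈ 0.812.

0.812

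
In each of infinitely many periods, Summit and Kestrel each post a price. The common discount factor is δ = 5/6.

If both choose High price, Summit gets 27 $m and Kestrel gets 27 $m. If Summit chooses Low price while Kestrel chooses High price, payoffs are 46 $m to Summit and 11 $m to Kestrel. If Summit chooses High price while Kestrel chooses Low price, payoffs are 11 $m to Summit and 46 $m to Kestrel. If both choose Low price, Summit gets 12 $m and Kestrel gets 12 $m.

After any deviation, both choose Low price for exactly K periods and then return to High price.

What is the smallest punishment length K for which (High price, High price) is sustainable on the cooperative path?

No profitable deviation requires (27−12)(δ+…+δ^K) ≥ 46−27, i.e. δ+…+δ^K ≥ 19/15 ≈ 1.2667.
With δ = 5/6, the partial sums are K=1: 0.8333, K=2: 1.5278.
K = 2 is the first length at which the sum reaches 1.2667.

2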